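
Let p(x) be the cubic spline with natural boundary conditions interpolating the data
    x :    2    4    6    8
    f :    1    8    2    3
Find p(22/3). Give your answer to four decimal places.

1.8568

With m_i denoting the second derivative at x_i, h_i = 2, 2, 2, and Δ_i = (y_(i+1) − y_i)/h_i = 7/2, -3, 1/2:
  2·m_0 + 8·m_1 + 2·m_2 = 6(Δ_1 - Δ_0) = -39
  2·m_1 + 8·m_2 + 2·m_3 = 6(Δ_2 - Δ_1) = 21
Natural end conditions: m_0 = m_3 = 0.
Solving the tridiagonal system: m_0 = 0, m_1 = -59/10, m_2 = 41/10, m_3 = 0.
On [6, 8], p(x) = 2 - 67/30·(x - 6) + 41/20·(x - 6)² - 41/120·(x - 6)³.
With (x - 6) = 4/3: p(22/3) = 752/405.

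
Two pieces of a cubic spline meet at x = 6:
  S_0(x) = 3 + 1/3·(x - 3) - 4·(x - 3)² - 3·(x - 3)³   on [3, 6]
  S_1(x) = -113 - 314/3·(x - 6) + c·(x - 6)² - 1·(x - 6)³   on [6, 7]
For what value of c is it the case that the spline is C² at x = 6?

-31

S_0''(x) = -8 - 18·(x - 3), so S_0''(6) = -62. On the right, S_1''(6) = 2c, so c = -31.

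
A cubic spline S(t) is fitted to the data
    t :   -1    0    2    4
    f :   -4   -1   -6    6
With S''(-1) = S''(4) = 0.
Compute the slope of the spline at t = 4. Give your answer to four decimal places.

Put M_i = S'' at the i-th knot. Here h = (1, 2, 2) and Δ = (3, -5/2, 6), so the interior equations h_(i-1)·M_(i-1) + 2(h_(i-1)+h_i)·M_i + h_i·M_(i+1) = 6(Δ_i − Δ_(i-1)) read
  1·M_0 + 6·M_1 + 2·M_2 = 6(Δ_1 - Δ_0) = -33
  2·M_1 + 8·M_2 + 2·M_3 = 6(Δ_2 - Δ_1) = 51
Natural end conditions: M_0 = M_3 = 0.
Solving the tridiagonal system: M_0 = 0, M_1 = -183/22, M_2 = 93/11, M_3 = 0.
On [2, 4], S'(t) = b_2 + 2c_2·(t - 2) + 3d_2·(t - 2)² with b_2 = Δ_2 - h_2(2M_2 + M_3)/6 = 4/11, c_2 = M_2/2 = 93/22, d_2 = (M_3 - M_2)/(6h_2) = -31/44. So S'(4) = 97/11.

8.8182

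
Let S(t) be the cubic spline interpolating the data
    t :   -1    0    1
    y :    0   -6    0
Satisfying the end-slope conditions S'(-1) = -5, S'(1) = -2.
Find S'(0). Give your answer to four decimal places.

1.7500

Let σ_i = S''(x_i). Step sizes h_i = 1, 1; slopes of the chords Δ_i = (y_(i+1) - y_i)/h_i = -6, 6.
  1·σ_0 + 4·σ_1 + 1·σ_2 = 6(Δ_1 - Δ_0) = 72
Clamped end conditions give two more equations: 2h_0·σ_0 + h_0·σ_1 = 6(Δ_0 - S'(-1)) = -6 and h_1·σ_1 + 2h_1·σ_2 = 6(S'(1) - Δ_1) = -48.
Solving: σ_0 = -39/2, σ_1 = 33, σ_2 = -81/2.
On [0, 1], S'(t) = b_1 + 2c_1·t + 3d_1·t² with b_1 = Δ_1 - h_1(2σ_1 + σ_2)/6 = 7/4, c_1 = σ_1/2 = 33/2, d_1 = (σ_2 - σ_1)/(6h_1) = -49/4. So S'(0) = 7/4.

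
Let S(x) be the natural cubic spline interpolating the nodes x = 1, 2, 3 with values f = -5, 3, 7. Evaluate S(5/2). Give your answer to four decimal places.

5.3750

Write m_i for S''(x_i). With h_i = 1, 1 and divided differences Δ_i = 8, 4, the continuity of S' gives the tridiagonal system
  1·m_0 + 4·m_1 + 1·m_2 = 6(Δ_1 - Δ_0) = -24
Natural end conditions: m_0 = m_2 = 0.
Forward elimination and back-substitution give m_0 = 0, m_1 = -6, m_2 = 0.
On [2, 3], S(x) = 3 + 6·(x - 2) - 3·(x - 2)² + 1·(x - 2)³.
With (x - 2) = 1/2: S(5/2) = 43/8.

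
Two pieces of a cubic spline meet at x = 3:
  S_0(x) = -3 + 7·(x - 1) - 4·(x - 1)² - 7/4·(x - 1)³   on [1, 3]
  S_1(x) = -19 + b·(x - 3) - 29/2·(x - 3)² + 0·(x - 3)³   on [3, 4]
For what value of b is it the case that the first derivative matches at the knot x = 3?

S_0'(x) = 7 - 8·(x - 1) - 21/4·(x - 1)², so S_0'(3) = -30. On the right, S_1'(3) = b, so b = -30.

-30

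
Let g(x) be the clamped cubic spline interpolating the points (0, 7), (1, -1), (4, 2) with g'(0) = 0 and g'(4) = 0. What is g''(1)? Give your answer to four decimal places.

With m_i denoting the second derivative at x_i, h_i = 1, 3, and Δ_i = (y_(i+1) − y_i)/h_i = -8, 1:
  1·m_0 + 8·m_1 + 3·m_2 = 6(Δ_1 - Δ_0) = 54
Clamped end conditions give two more equations: 2h_0·m_0 + h_0·m_1 = 6(Δ_0 - g'(0)) = -48 and h_1·m_1 + 2h_1·m_2 = 6(g'(4) - Δ_1) = -6.
Hence m_0 = -123/4, m_1 = 27/2, m_2 = -31/4.

13.5000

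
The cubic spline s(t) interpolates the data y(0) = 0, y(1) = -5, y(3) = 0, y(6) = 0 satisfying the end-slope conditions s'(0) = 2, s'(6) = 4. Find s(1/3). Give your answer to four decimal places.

Write M_i for s''(x_i). With h_i = 1, 2, 3 and divided differences Δ_i = -5, 5/2, 0, the continuity of s' gives the tridiagonal system
  1·M_0 + 6·M_1 + 2·M_2 = 6(Δ_1 - Δ_0) = 45
  2·M_1 + 10·M_2 + 3·M_3 = 6(Δ_2 - Δ_1) = -15
Clamped end conditions give two more equations: 2h_0·M_0 + h_0·M_1 = 6(Δ_0 - s'(0)) = -42 and h_2·M_2 + 2h_2·M_3 = 6(s'(6) - Δ_2) = 24.
Hence M_0 = -1607/57, M_1 = 820/57, M_2 = -374/57, M_3 = 415/57.
On [0, 1], s(t) = 0 + 2·t - 1607/114·t² + 809/114·t³.
With t = 1/3: s(1/3) = -980/1539.

-0.6368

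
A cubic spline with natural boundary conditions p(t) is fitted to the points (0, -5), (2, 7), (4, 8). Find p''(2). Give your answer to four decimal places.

-4.1250

With M_i denoting the second derivative at x_i, h_i = 2, 2, and Δ_i = (y_(i+1) − y_i)/h_i = 6, 1/2:
  2·M_0 + 8·M_1 + 2·M_2 = 6(Δ_1 - Δ_0) = -33
Natural end conditions: M_0 = M_2 = 0.
Hence M_0 = 0, M_1 = -33/8, M_2 = 0.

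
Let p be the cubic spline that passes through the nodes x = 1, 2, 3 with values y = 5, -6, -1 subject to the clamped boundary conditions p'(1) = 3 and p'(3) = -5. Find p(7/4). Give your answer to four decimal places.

-3.5781

Put m_i = p'' at the i-th knot. Here h = (1, 1) and Δ = (-11, 5), so the interior equations h_(i-1)·m_(i-1) + 2(h_(i-1)+h_i)·m_i + h_i·m_(i+1) = 6(Δ_i − Δ_(i-1)) read
  1·m_0 + 4·m_1 + 1·m_2 = 6(Δ_1 - Δ_0) = 96
Clamped end conditions give two more equations: 2h_0·m_0 + h_0·m_1 = 6(Δ_0 - p'(1)) = -84 and h_1·m_1 + 2h_1·m_2 = 6(p'(3) - Δ_1) = -60.
Solving the tridiagonal system: m_0 = -70, m_1 = 56, m_2 = -58.
On [1, 2], p(x) = 5 + 3·(x - 1) - 35·(x - 1)² + 21·(x - 1)³.
With (x - 1) = 3/4: p(7/4) = -229/64.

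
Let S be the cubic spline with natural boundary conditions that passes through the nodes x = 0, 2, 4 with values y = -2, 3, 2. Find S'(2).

Put σ_i = S'' at the i-th knot. Here h = (2, 2) and Δ = (5/2, -1/2), so the interior equations h_(i-1)·σ_(i-1) + 2(h_(i-1)+h_i)·σ_i + h_i·σ_(i+1) = 6(Δ_i − Δ_(i-1)) read
  2·σ_0 + 8·σ_1 + 2·σ_2 = 6(Δ_1 - Δ_0) = -18
Natural end conditions: σ_0 = σ_2 = 0.
Solving: σ_0 = 0, σ_1 = -9/4, σ_2 = 0.
On [2, 4], S'(x) = b_1 + 2c_1·(x - 2) + 3d_1·(x - 2)² with b_1 = Δ_1 - h_1(2σ_1 + σ_2)/6 = 1, c_1 = σ_1/2 = -9/8, d_1 = (σ_2 - σ_1)/(6h_1) = 3/16. So S'(2) = 1.

1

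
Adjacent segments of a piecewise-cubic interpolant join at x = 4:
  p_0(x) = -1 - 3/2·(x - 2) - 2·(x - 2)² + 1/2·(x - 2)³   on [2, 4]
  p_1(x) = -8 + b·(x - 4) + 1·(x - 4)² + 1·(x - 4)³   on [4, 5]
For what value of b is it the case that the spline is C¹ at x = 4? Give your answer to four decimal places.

-3.5000

p_0'(x) = -3/2 - 4·(x - 2) + 3/2·(x - 2)², so p_0'(4) = -7/2. On the right, p_1'(4) = b, so b = -7/2.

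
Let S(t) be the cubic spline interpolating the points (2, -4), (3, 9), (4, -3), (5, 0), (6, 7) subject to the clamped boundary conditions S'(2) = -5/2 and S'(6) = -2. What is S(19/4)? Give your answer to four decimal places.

Let M_i = S''(x_i). Step sizes h_i = 1, 1, 1, 1; slopes of the chords Δ_i = (y_(i+1) - y_i)/h_i = 13, -12, 3, 7.
  1·M_0 + 4·M_1 + 1·M_2 = 6(Δ_1 - Δ_0) = -150
  1·M_1 + 4·M_2 + 1·M_3 = 6(Δ_2 - Δ_1) = 90
  1·M_2 + 4·M_3 + 1·M_4 = 6(Δ_3 - Δ_2) = 24
Clamped end conditions give two more equations: 2h_0·M_0 + h_0·M_1 = 6(Δ_0 - S'(2)) = 93 and h_3·M_3 + 2h_3·M_4 = 6(S'(6) - Δ_3) = -54.
Solving: M_0 = 4483/56, M_1 = -1879/28, M_2 = 307/8, M_3 = 101/28, M_4 = -1613/56.
On [4, 5], S(t) = -3 - 291/28·(t - 4) + 307/16·(t - 4)² - 649/112·(t - 4)³.
With (t - 4) = 3/4: S(19/4) = -2505/1024.

-2.4463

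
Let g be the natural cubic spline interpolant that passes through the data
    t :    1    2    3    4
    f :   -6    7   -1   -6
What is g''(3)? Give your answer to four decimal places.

13.2000

Write m_i for g''(x_i). With h_i = 1, 1, 1 and divided differences Δ_i = 13, -8, -5, the continuity of g' gives the tridiagonal system
  1·m_0 + 4·m_1 + 1·m_2 = 6(Δ_1 - Δ_0) = -126
  1·m_1 + 4·m_2 + 1·m_3 = 6(Δ_2 - Δ_1) = 18
Natural end conditions: m_0 = m_3 = 0.
Hence m_0 = 0, m_1 = -174/5, m_2 = 66/5, m_3 = 0.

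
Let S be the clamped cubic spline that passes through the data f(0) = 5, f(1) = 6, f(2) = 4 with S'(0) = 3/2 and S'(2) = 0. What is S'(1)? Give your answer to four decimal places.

-1.1250

Put M_i = S'' at the i-th knot. Here h = (1, 1) and Δ = (1, -2), so the interior equations h_(i-1)·M_(i-1) + 2(h_(i-1)+h_i)·M_i + h_i·M_(i+1) = 6(Δ_i − Δ_(i-1)) read
  1·M_0 + 4·M_1 + 1·M_2 = 6(Δ_1 - Δ_0) = -18
Clamped end conditions give two more equations: 2h_0·M_0 + h_0·M_1 = 6(Δ_0 - S'(0)) = -3 and h_1·M_1 + 2h_1·M_2 = 6(S'(2) - Δ_1) = 12.
Solving: M_0 = 9/4, M_1 = -15/2, M_2 = 39/4.
On [1, 2], S'(x) = b_1 + 2c_1·(x - 1) + 3d_1·(x - 1)² with b_1 = Δ_1 - h_1(2M_1 + M_2)/6 = -9/8, c_1 = M_1/2 = -15/4, d_1 = (M_2 - M_1)/(6h_1) = 23/8. So S'(1) = -9/8.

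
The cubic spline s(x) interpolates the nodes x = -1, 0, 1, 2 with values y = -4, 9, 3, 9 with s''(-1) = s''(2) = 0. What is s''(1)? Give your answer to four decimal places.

Put M_i = s'' at the i-th knot. Here h = (1, 1, 1) and Δ = (13, -6, 6), so the interior equations h_(i-1)·M_(i-1) + 2(h_(i-1)+h_i)·M_i + h_i·M_(i+1) = 6(Δ_i − Δ_(i-1)) read
  1·M_0 + 4·M_1 + 1·M_2 = 6(Δ_1 - Δ_0) = -114
  1·M_1 + 4·M_2 + 1·M_3 = 6(Δ_2 - Δ_1) = 72
Natural end conditions: M_0 = M_3 = 0.
Solving: M_0 = 0, M_1 = -176/5, M_2 = 134/5, M_3 = 0.

26.8000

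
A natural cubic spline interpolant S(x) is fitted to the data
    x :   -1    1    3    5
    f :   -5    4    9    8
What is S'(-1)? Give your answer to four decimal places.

Put m_i = S'' at the i-th knot. Here h = (2, 2, 2) and Δ = (9/2, 5/2, -1/2), so the interior equations h_(i-1)·m_(i-1) + 2(h_(i-1)+h_i)·m_i + h_i·m_(i+1) = 6(Δ_i − Δ_(i-1)) read
  2·m_0 + 8·m_1 + 2·m_2 = 6(Δ_1 - Δ_0) = -12
  2·m_1 + 8·m_2 + 2·m_3 = 6(Δ_2 - Δ_1) = -18
Natural end conditions: m_0 = m_3 = 0.
Hence m_0 = 0, m_1 = -1, m_2 = -2, m_3 = 0.
On [-1, 1], S'(x) = b_0 + 2c_0·(x + 1) + 3d_0·(x + 1)² with b_0 = Δ_0 - h_0(2m_0 + m_1)/6 = 29/6, c_0 = m_0/2 = 0, d_0 = (m_1 - m_0)/(6h_0) = -1/12. So S'(-1) = 29/6.

4.8333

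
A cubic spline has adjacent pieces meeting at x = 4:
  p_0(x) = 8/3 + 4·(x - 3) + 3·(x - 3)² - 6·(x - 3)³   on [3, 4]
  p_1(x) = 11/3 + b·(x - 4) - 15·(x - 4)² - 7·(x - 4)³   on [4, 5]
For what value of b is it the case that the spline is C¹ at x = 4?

p_0'(x) = 4 + 6·(x - 3) - 18·(x - 3)², so p_0'(4) = -8. On the right, p_1'(4) = b, so b = -8.

-8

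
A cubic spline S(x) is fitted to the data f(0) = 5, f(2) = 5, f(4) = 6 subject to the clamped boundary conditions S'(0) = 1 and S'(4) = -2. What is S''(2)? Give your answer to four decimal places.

With M_i denoting the second derivative at x_i, h_i = 2, 2, and Δ_i = (y_(i+1) − y_i)/h_i = 0, 1/2:
  2·M_0 + 8·M_1 + 2·M_2 = 6(Δ_1 - Δ_0) = 3
Clamped end conditions give two more equations: 2h_0·M_0 + h_0·M_1 = 6(Δ_0 - S'(0)) = -6 and h_1·M_1 + 2h_1·M_2 = 6(S'(4) - Δ_1) = -15.
Solving the tridiagonal system: M_0 = -21/8, M_1 = 9/4, M_2 = -39/8.

2.2500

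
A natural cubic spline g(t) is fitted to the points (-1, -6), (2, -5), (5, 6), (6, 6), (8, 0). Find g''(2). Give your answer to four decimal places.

Write σ_i for g''(x_i). With h_i = 3, 3, 1, 2 and divided differences Δ_i = 1/3, 11/3, 0, -3, the continuity of g' gives the tridiagonal system
  3·σ_0 + 12·σ_1 + 3·σ_2 = 6(Δ_1 - Δ_0) = 20
  3·σ_1 + 8·σ_2 + 1·σ_3 = 6(Δ_2 - Δ_1) = -22
  1·σ_2 + 6·σ_3 + 2·σ_4 = 6(Δ_3 - Δ_2) = -18
Natural end conditions: σ_0 = σ_4 = 0.
Forward elimination and back-substitution give σ_0 = 0, σ_1 = 641/255, σ_2 = -288/85, σ_3 = -207/85, σ_4 = 0.

2.5137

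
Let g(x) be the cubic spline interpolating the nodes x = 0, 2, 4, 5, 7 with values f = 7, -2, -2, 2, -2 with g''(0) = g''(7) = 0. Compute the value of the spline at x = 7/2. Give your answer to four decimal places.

-3.3107

Put M_i = g'' at the i-th knot. Here h = (2, 2, 1, 2) and Δ = (-9/2, 0, 4, -2), so the interior equations h_(i-1)·M_(i-1) + 2(h_(i-1)+h_i)·M_i + h_i·M_(i+1) = 6(Δ_i − Δ_(i-1)) read
  2·M_0 + 8·M_1 + 2·M_2 = 6(Δ_1 - Δ_0) = 27
  2·M_1 + 6·M_2 + 1·M_3 = 6(Δ_2 - Δ_1) = 24
  1·M_2 + 6·M_3 + 2·M_4 = 6(Δ_3 - Δ_2) = -36
Natural end conditions: M_0 = M_4 = 0.
Solving the tridiagonal system: M_0 = 0, M_1 = 585/256, M_2 = 279/64, M_3 = -861/128, M_4 = 0.
On [2, 4], g(x) = -2 - 381/128·(x - 2) + 585/512·(x - 2)² + 177/1024·(x - 2)³.
With (x - 2) = 3/2: g(7/2) = -27121/8192.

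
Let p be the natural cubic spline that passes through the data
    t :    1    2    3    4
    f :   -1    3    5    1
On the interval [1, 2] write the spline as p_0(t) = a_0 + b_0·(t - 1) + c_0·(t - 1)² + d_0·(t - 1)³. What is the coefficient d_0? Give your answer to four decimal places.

Put σ_i = p'' at the i-th knot. Here h = (1, 1, 1) and Δ = (4, 2, -4), so the interior equations h_(i-1)·σ_(i-1) + 2(h_(i-1)+h_i)·σ_i + h_i·σ_(i+1) = 6(Δ_i − Δ_(i-1)) read
  1·σ_0 + 4·σ_1 + 1·σ_2 = 6(Δ_1 - Δ_0) = -12
  1·σ_1 + 4·σ_2 + 1·σ_3 = 6(Δ_2 - Δ_1) = -36
Natural end conditions: σ_0 = σ_3 = 0.
Forward elimination and back-substitution give σ_0 = 0, σ_1 = -4/5, σ_2 = -44/5, σ_3 = 0.
On [1, 2], with p_0(t) = a_0 + b_0·(t - 1) + c_0·(t - 1)² + d_0·(t - 1)³: c_0 = σ_0/2 = 0, d_0 = (σ_1 - σ_0)/(6h_0) = -2/15, b_0 = Δ_0 - h_0(2σ_0 + σ_1)/6 = 62/15.

-0.1333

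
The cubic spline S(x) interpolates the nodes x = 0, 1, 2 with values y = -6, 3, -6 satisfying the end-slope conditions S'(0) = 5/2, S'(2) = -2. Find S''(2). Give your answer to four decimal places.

45.7500

Let M_i = S''(x_i). Step sizes h_i = 1, 1; slopes of the chords Δ_i = (y_(i+1) - y_i)/h_i = 9, -9.
  1·M_0 + 4·M_1 + 1·M_2 = 6(Δ_1 - Δ_0) = -108
Clamped end conditions give two more equations: 2h_0·M_0 + h_0·M_1 = 6(Δ_0 - S'(0)) = 39 and h_1·M_1 + 2h_1·M_2 = 6(S'(2) - Δ_1) = 42.
Forward elimination and back-substitution give M_0 = 177/4, M_1 = -99/2, M_2 = 183/4.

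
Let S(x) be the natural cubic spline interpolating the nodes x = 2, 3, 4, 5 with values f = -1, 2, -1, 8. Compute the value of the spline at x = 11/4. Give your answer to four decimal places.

2.0375

Write m_i for S''(x_i). With h_i = 1, 1, 1 and divided differences Δ_i = 3, -3, 9, the continuity of S' gives the tridiagonal system
  1·m_0 + 4·m_1 + 1·m_2 = 6(Δ_1 - Δ_0) = -36
  1·m_1 + 4·m_2 + 1·m_3 = 6(Δ_2 - Δ_1) = 72
Natural end conditions: m_0 = m_3 = 0.
Forward elimination and back-substitution give m_0 = 0, m_1 = -72/5, m_2 = 108/5, m_3 = 0.
On [2, 3], S(x) = -1 + 27/5·(x - 2) + 0·(x - 2)² - 12/5·(x - 2)³.
With (x - 2) = 3/4: S(11/4) = 163/80.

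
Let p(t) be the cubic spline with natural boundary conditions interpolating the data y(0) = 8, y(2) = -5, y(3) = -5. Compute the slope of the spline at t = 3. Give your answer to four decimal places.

With M_i denoting the second derivative at x_i, h_i = 2, 1, and Δ_i = (y_(i+1) − y_i)/h_i = -13/2, 0:
  2·M_0 + 6·M_1 + 1·M_2 = 6(Δ_1 - Δ_0) = 39
Natural end conditions: M_0 = M_2 = 0.
Hence M_0 = 0, M_1 = 13/2, M_2 = 0.
On [2, 3], p'(t) = b_1 + 2c_1·(t - 2) + 3d_1·(t - 2)² with b_1 = Δ_1 - h_1(2M_1 + M_2)/6 = -13/6, c_1 = M_1/2 = 13/4, d_1 = (M_2 - M_1)/(6h_1) = -13/12. So p'(3) = 13/12.

1.0833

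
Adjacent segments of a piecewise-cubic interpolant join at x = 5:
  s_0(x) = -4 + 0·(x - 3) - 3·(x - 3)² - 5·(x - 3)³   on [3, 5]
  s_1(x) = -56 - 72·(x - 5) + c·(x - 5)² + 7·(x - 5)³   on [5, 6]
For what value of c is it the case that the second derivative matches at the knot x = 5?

s_0''(x) = -6 - 30·(x - 3), so s_0''(5) = -66. On the right, s_1''(5) = 2c, so c = -33.

-33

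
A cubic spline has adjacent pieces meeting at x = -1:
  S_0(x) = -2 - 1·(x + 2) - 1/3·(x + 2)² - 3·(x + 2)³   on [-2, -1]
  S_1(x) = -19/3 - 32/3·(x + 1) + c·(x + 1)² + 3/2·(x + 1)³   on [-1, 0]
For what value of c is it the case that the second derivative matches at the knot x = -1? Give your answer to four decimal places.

S_0''(x) = -2/3 - 18·(x + 2), so S_0''(-1) = -56/3. On the right, S_1''(-1) = 2c, so c = -28/3.

-9.3333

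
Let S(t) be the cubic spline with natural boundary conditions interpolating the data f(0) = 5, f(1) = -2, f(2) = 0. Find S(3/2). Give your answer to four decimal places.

-1.8438

With M_i denoting the second derivative at x_i, h_i = 1, 1, and Δ_i = (y_(i+1) − y_i)/h_i = -7, 2:
  1·M_0 + 4·M_1 + 1·M_2 = 6(Δ_1 - Δ_0) = 54
Natural end conditions: M_0 = M_2 = 0.
Solving: M_0 = 0, M_1 = 27/2, M_2 = 0.
On [1, 2], S(t) = -2 - 5/2·(t - 1) + 27/4·(t - 1)² - 9/4·(t - 1)³.
With (t - 1) = 1/2: S(3/2) = -59/32.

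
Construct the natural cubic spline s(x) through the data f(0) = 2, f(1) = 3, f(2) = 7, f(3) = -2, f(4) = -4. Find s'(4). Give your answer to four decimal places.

With M_i denoting the second derivative at x_i, h_i = 1, 1, 1, 1, and Δ_i = (y_(i+1) − y_i)/h_i = 1, 4, -9, -2:
  1·M_0 + 4·M_1 + 1·M_2 = 6(Δ_1 - Δ_0) = 18
  1·M_1 + 4·M_2 + 1·M_3 = 6(Δ_2 - Δ_1) = -78
  1·M_2 + 4·M_3 + 1·M_4 = 6(Δ_3 - Δ_2) = 42
Natural end conditions: M_0 = M_4 = 0.
Forward elimination and back-substitution give M_0 = 0, M_1 = 78/7, M_2 = -186/7, M_3 = 120/7, M_4 = 0.
On [3, 4], s'(x) = b_3 + 2c_3·(x - 3) + 3d_3·(x - 3)² with b_3 = Δ_3 - h_3(2M_3 + M_4)/6 = -54/7, c_3 = M_3/2 = 60/7, d_3 = (M_4 - M_3)/(6h_3) = -20/7. So s'(4) = 6/7.

0.8571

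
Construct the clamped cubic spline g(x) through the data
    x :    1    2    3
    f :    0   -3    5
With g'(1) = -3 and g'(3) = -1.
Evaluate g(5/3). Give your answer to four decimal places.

-3.1481

Put M_i = g'' at the i-th knot. Here h = (1, 1) and Δ = (-3, 8), so the interior equations h_(i-1)·M_(i-1) + 2(h_(i-1)+h_i)·M_i + h_i·M_(i+1) = 6(Δ_i − Δ_(i-1)) read
  1·M_0 + 4·M_1 + 1·M_2 = 6(Δ_1 - Δ_0) = 66
Clamped end conditions give two more equations: 2h_0·M_0 + h_0·M_1 = 6(Δ_0 - g'(1)) = 0 and h_1·M_1 + 2h_1·M_2 = 6(g'(3) - Δ_1) = -54.
Solving: M_0 = -31/2, M_1 = 31, M_2 = -85/2.
On [1, 2], g(x) = 0 - 3·(x - 1) - 31/4·(x - 1)² + 31/4·(x - 1)³.
With (x - 1) = 2/3: g(5/3) = -85/27.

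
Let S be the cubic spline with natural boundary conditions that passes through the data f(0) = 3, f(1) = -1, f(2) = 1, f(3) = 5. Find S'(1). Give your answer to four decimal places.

Write σ_i for S''(x_i). With h_i = 1, 1, 1 and divided differences Δ_i = -4, 2, 4, the continuity of S' gives the tridiagonal system
  1·σ_0 + 4·σ_1 + 1·σ_2 = 6(Δ_1 - Δ_0) = 36
  1·σ_1 + 4·σ_2 + 1·σ_3 = 6(Δ_2 - Δ_1) = 12
Natural end conditions: σ_0 = σ_3 = 0.
Forward elimination and back-substitution give σ_0 = 0, σ_1 = 44/5, σ_2 = 4/5, σ_3 = 0.
On [1, 2], S'(x) = b_1 + 2c_1·(x - 1) + 3d_1·(x - 1)² with b_1 = Δ_1 - h_1(2σ_1 + σ_2)/6 = -16/15, c_1 = σ_1/2 = 22/5, d_1 = (σ_2 - σ_1)/(6h_1) = -4/3. So S'(1) = -16/15.

-1.0667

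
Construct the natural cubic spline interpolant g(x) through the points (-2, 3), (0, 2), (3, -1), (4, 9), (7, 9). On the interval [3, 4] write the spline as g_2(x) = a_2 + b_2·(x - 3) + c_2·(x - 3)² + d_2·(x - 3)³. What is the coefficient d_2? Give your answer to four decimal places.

Put M_i = g'' at the i-th knot. Here h = (2, 3, 1, 3) and Δ = (-1/2, -1, 10, 0), so the interior equations h_(i-1)·M_(i-1) + 2(h_(i-1)+h_i)·M_i + h_i·M_(i+1) = 6(Δ_i − Δ_(i-1)) read
  2·M_0 + 10·M_1 + 3·M_2 = 6(Δ_1 - Δ_0) = -3
  3·M_1 + 8·M_2 + 1·M_3 = 6(Δ_2 - Δ_1) = 66
  1·M_2 + 8·M_3 + 3·M_4 = 6(Δ_3 - Δ_2) = -60
Natural end conditions: M_0 = M_4 = 0.
Hence M_0 = 0, M_1 = -7/2, M_2 = 32/3, M_3 = -53/6, M_4 = 0.
On [3, 4], with g_2(x) = a_2 + b_2·(x - 3) + c_2·(x - 3)² + d_2·(x - 3)³: c_2 = M_2/2 = 16/3, d_2 = (M_3 - M_2)/(6h_2) = -13/4, b_2 = Δ_2 - h_2(2M_2 + M_3)/6 = 95/12.

-3.2500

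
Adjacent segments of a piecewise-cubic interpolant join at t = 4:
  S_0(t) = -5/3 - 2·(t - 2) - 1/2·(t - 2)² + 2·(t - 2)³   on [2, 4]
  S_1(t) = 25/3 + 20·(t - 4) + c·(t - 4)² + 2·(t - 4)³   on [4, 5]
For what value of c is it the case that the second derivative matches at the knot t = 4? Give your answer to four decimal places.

S_0''(t) = -1 + 12·(t - 2), so S_0''(4) = 23. On the right, S_1''(4) = 2c, so c = 23/2.

11.5000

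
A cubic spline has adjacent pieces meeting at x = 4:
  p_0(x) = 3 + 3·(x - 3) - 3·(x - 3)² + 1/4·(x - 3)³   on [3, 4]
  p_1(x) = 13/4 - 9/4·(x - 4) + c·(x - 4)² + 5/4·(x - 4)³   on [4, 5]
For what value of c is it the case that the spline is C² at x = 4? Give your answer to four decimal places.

p_0''(x) = -6 + 3/2·(x - 3), so p_0''(4) = -9/2. On the right, p_1''(4) = 2c, so c = -9/4.

-2.2500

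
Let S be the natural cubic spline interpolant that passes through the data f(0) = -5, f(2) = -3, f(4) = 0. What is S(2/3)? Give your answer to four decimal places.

Write σ_i for S''(x_i). With h_i = 2, 2 and divided differences Δ_i = 1, 3/2, the continuity of S' gives the tridiagonal system
  2·σ_0 + 8·σ_1 + 2·σ_2 = 6(Δ_1 - Δ_0) = 3
Natural end conditions: σ_0 = σ_2 = 0.
Solving the tridiagonal system: σ_0 = 0, σ_1 = 3/8, σ_2 = 0.
On [0, 2], S(x) = -5 + 7/8·x + 0·x² + 1/32·x³.
With x = 2/3: S(2/3) = -119/27.

-4.4074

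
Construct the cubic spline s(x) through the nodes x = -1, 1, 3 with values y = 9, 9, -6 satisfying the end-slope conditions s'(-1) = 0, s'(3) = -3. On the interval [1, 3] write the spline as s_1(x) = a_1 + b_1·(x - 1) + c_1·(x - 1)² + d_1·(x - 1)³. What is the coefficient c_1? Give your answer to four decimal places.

-4.8750

Let M_i = s''(x_i). Step sizes h_i = 2, 2; slopes of the chords Δ_i = (y_(i+1) - y_i)/h_i = 0, -15/2.
  2·M_0 + 8·M_1 + 2·M_2 = 6(Δ_1 - Δ_0) = -45
Clamped end conditions give two more equations: 2h_0·M_0 + h_0·M_1 = 6(Δ_0 - s'(-1)) = 0 and h_1·M_1 + 2h_1·M_2 = 6(s'(3) - Δ_1) = 27.
Hence M_0 = 39/8, M_1 = -39/4, M_2 = 93/8.
On [1, 3], with s_1(x) = a_1 + b_1·(x - 1) + c_1·(x - 1)² + d_1·(x - 1)³: c_1 = M_1/2 = -39/8, d_1 = (M_2 - M_1)/(6h_1) = 57/32, b_1 = Δ_1 - h_1(2M_1 + M_2)/6 = -39/8.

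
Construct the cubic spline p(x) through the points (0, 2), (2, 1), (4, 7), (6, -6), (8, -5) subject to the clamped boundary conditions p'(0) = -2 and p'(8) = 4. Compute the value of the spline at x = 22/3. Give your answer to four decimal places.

-7.1812

Put σ_i = p'' at the i-th knot. Here h = (2, 2, 2, 2) and Δ = (-1/2, 3, -13/2, 1/2), so the interior equations h_(i-1)·σ_(i-1) + 2(h_(i-1)+h_i)·σ_i + h_i·σ_(i+1) = 6(Δ_i − Δ_(i-1)) read
  2·σ_0 + 8·σ_1 + 2·σ_2 = 6(Δ_1 - Δ_0) = 21
  2·σ_1 + 8·σ_2 + 2·σ_3 = 6(Δ_2 - Δ_1) = -57
  2·σ_2 + 8·σ_3 + 2·σ_4 = 6(Δ_3 - Δ_2) = 42
Clamped end conditions give two more equations: 2h_0·σ_0 + h_0·σ_1 = 6(Δ_0 - p'(0)) = 9 and h_3·σ_3 + 2h_3·σ_4 = 6(p'(8) - Δ_3) = 21.
Forward elimination and back-substitution give σ_0 = -45/112, σ_1 = 297/56, σ_2 = -165/16, σ_3 = 417/56, σ_4 = 171/112.
On [6, 8], p(x) = -6 - 557/112·(x - 6) + 417/112·(x - 6)² - 221/448·(x - 6)³.
With (x - 6) = 4/3: p(22/3) = -5429/756.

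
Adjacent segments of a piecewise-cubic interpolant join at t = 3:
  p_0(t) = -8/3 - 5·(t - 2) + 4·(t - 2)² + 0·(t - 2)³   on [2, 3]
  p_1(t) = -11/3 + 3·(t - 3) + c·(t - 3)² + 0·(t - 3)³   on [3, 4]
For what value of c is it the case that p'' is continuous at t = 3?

4

p_0''(t) = 8 + 0·(t - 2), so p_0''(3) = 8. On the right, p_1''(3) = 2c, so c = 4.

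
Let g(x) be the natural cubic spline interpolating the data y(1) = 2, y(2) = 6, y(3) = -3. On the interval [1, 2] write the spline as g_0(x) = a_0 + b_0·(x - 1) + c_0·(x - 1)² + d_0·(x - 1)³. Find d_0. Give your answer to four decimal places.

-3.2500

Put m_i = g'' at the i-th knot. Here h = (1, 1) and Δ = (4, -9), so the interior equations h_(i-1)·m_(i-1) + 2(h_(i-1)+h_i)·m_i + h_i·m_(i+1) = 6(Δ_i − Δ_(i-1)) read
  1·m_0 + 4·m_1 + 1·m_2 = 6(Δ_1 - Δ_0) = -78
Natural end conditions: m_0 = m_2 = 0.
Solving: m_0 = 0, m_1 = -39/2, m_2 = 0.
On [1, 2], with g_0(x) = a_0 + b_0·(x - 1) + c_0·(x - 1)² + d_0·(x - 1)³: c_0 = m_0/2 = 0, d_0 = (m_1 - m_0)/(6h_0) = -13/4, b_0 = Δ_0 - h_0(2m_0 + m_1)/6 = 29/4.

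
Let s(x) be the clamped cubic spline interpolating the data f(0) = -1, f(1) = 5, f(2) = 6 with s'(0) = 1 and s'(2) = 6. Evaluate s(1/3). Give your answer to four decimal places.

Put M_i = s'' at the i-th knot. Here h = (1, 1) and Δ = (6, 1), so the interior equations h_(i-1)·M_(i-1) + 2(h_(i-1)+h_i)·M_i + h_i·M_(i+1) = 6(Δ_i − Δ_(i-1)) read
  1·M_0 + 4·M_1 + 1·M_2 = 6(Δ_1 - Δ_0) = -30
Clamped end conditions give two more equations: 2h_0·M_0 + h_0·M_1 = 6(Δ_0 - s'(0)) = 30 and h_1·M_1 + 2h_1·M_2 = 6(s'(2) - Δ_1) = 30.
Hence M_0 = 25, M_1 = -20, M_2 = 25.
On [0, 1], s(x) = -1 + 1·x + 25/2·x² - 15/2·x³.
With x = 1/3: s(1/3) = 4/9.

0.4444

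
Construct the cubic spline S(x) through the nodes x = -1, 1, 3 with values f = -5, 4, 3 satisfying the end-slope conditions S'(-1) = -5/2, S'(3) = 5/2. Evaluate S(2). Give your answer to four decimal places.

With M_i denoting the second derivative at x_i, h_i = 2, 2, and Δ_i = (y_(i+1) − y_i)/h_i = 9/2, -1/2:
  2·M_0 + 8·M_1 + 2·M_2 = 6(Δ_1 - Δ_0) = -30
Clamped end conditions give two more equations: 2h_0·M_0 + h_0·M_1 = 6(Δ_0 - S'(-1)) = 42 and h_1·M_1 + 2h_1·M_2 = 6(S'(3) - Δ_1) = 18.
Solving the tridiagonal system: M_0 = 31/2, M_1 = -10, M_2 = 19/2.
On [1, 3], S(x) = 4 + 3·(x - 1) - 5·(x - 1)² + 13/8·(x - 1)³.
With (x - 1) = 1: S(2) = 29/8.

3.6250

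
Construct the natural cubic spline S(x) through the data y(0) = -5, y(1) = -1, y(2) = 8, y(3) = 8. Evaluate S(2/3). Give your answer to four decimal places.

-3.0494

With σ_i denoting the second derivative at x_i, h_i = 1, 1, 1, and Δ_i = (y_(i+1) − y_i)/h_i = 4, 9, 0:
  1·σ_0 + 4·σ_1 + 1·σ_2 = 6(Δ_1 - Δ_0) = 30
  1·σ_1 + 4·σ_2 + 1·σ_3 = 6(Δ_2 - Δ_1) = -54
Natural end conditions: σ_0 = σ_3 = 0.
Solving: σ_0 = 0, σ_1 = 58/5, σ_2 = -82/5, σ_3 = 0.
On [0, 1], S(x) = -5 + 31/15·x + 0·x² + 29/15·x³.
With x = 2/3: S(2/3) = -247/81.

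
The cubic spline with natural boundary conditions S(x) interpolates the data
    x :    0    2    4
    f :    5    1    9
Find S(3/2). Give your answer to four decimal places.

Let σ_i = S''(x_i). Step sizes h_i = 2, 2; slopes of the chords Δ_i = (y_(i+1) - y_i)/h_i = -2, 4.
  2·σ_0 + 8·σ_1 + 2·σ_2 = 6(Δ_1 - Δ_0) = 36
Natural end conditions: σ_0 = σ_2 = 0.
Hence σ_0 = 0, σ_1 = 9/2, σ_2 = 0.
On [0, 2], S(x) = 5 - 7/2·x + 0·x² + 3/8·x³.
With x = 3/2: S(3/2) = 65/64.

1.0156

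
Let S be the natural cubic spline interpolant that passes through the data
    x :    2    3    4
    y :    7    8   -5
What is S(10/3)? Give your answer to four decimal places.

Let M_i = S''(x_i). Step sizes h_i = 1, 1; slopes of the chords Δ_i = (y_(i+1) - y_i)/h_i = 1, -13.
  1·M_0 + 4·M_1 + 1·M_2 = 6(Δ_1 - Δ_0) = -84
Natural end conditions: M_0 = M_2 = 0.
Forward elimination and back-substitution give M_0 = 0, M_1 = -21, M_2 = 0.
On [3, 4], S(x) = 8 - 6·(x - 3) - 21/2·(x - 3)² + 7/2·(x - 3)³.
With (x - 3) = 1/3: S(10/3) = 134/27.

4.9630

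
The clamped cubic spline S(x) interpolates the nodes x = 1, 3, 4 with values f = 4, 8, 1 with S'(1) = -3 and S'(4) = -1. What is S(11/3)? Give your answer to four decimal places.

With M_i denoting the second derivative at x_i, h_i = 2, 1, and Δ_i = (y_(i+1) − y_i)/h_i = 2, -7:
  2·M_0 + 6·M_1 + 1·M_2 = 6(Δ_1 - Δ_0) = -54
Clamped end conditions give two more equations: 2h_0·M_0 + h_0·M_1 = 6(Δ_0 - S'(1)) = 30 and h_1·M_1 + 2h_1·M_2 = 6(S'(4) - Δ_1) = 36.
Solving the tridiagonal system: M_0 = 103/6, M_1 = -58/3, M_2 = 83/3.
On [3, 4], S(x) = 8 - 31/6·(x - 3) - 29/3·(x - 3)² + 47/6·(x - 3)³.
With (x - 3) = 2/3: S(11/3) = 209/81.

2.5802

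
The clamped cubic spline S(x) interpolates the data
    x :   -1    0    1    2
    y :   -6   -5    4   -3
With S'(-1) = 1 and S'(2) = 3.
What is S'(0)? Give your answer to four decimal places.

Put M_i = S'' at the i-th knot. Here h = (1, 1, 1) and Δ = (1, 9, -7), so the interior equations h_(i-1)·M_(i-1) + 2(h_(i-1)+h_i)·M_i + h_i·M_(i+1) = 6(Δ_i − Δ_(i-1)) read
  1·M_0 + 4·M_1 + 1·M_2 = 6(Δ_1 - Δ_0) = 48
  1·M_1 + 4·M_2 + 1·M_3 = 6(Δ_2 - Δ_1) = -96
Clamped end conditions give two more equations: 2h_0·M_0 + h_0·M_1 = 6(Δ_0 - S'(-1)) = 0 and h_2·M_2 + 2h_2·M_3 = 6(S'(2) - Δ_2) = 60.
Solving: M_0 = -196/15, M_1 = 392/15, M_2 = -652/15, M_3 = 776/15.
On [0, 1], S'(x) = b_1 + 2c_1·x + 3d_1·x² with b_1 = Δ_1 - h_1(2M_1 + M_2)/6 = 113/15, c_1 = M_1/2 = 196/15, d_1 = (M_2 - M_1)/(6h_1) = -58/5. So S'(0) = 113/15.

7.5333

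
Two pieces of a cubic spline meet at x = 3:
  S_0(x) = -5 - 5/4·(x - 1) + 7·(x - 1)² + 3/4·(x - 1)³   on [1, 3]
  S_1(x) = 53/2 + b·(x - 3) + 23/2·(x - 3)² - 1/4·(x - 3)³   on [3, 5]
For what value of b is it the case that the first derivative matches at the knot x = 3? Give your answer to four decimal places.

35.7500

S_0'(x) = -5/4 + 14·(x - 1) + 9/4·(x - 1)², so S_0'(3) = 143/4. On the right, S_1'(3) = b, so b = 143/4.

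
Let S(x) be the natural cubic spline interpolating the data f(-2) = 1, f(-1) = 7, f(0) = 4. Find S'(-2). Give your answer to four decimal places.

8.2500

With m_i denoting the second derivative at x_i, h_i = 1, 1, and Δ_i = (y_(i+1) − y_i)/h_i = 6, -3:
  1·m_0 + 4·m_1 + 1·m_2 = 6(Δ_1 - Δ_0) = -54
Natural end conditions: m_0 = m_2 = 0.
Solving: m_0 = 0, m_1 = -27/2, m_2 = 0.
On [-2, -1], S'(x) = b_0 + 2c_0·(x + 2) + 3d_0·(x + 2)² with b_0 = Δ_0 - h_0(2m_0 + m_1)/6 = 33/4, c_0 = m_0/2 = 0, d_0 = (m_1 - m_0)/(6h_0) = -9/4. So S'(-2) = 33/4.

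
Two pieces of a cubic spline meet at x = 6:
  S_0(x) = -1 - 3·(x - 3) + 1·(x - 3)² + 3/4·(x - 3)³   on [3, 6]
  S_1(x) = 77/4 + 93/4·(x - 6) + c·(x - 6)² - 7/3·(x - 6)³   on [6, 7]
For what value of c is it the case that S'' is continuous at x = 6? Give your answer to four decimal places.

S_0''(x) = 2 + 9/2·(x - 3), so S_0''(6) = 31/2. On the right, S_1''(6) = 2c, so c = 31/4.

7.7500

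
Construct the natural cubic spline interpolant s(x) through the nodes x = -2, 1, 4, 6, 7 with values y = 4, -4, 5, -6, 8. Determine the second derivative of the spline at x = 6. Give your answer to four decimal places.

23.3252

With m_i denoting the second derivative at x_i, h_i = 3, 3, 2, 1, and Δ_i = (y_(i+1) − y_i)/h_i = -8/3, 3, -11/2, 14:
  3·m_0 + 12·m_1 + 3·m_2 = 6(Δ_1 - Δ_0) = 34
  3·m_1 + 10·m_2 + 2·m_3 = 6(Δ_2 - Δ_1) = -51
  2·m_2 + 6·m_3 + 1·m_4 = 6(Δ_3 - Δ_2) = 117
Natural end conditions: m_0 = m_4 = 0.
Hence m_0 = 0, m_1 = 1762/309, m_2 = -1182/103, m_3 = 4805/206, m_4 = 0.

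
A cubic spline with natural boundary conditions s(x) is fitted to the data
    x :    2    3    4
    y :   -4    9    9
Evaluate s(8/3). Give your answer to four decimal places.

With M_i denoting the second derivative at x_i, h_i = 1, 1, and Δ_i = (y_(i+1) − y_i)/h_i = 13, 0:
  1·M_0 + 4·M_1 + 1·M_2 = 6(Δ_1 - Δ_0) = -78
Natural end conditions: M_0 = M_2 = 0.
Hence M_0 = 0, M_1 = -39/2, M_2 = 0.
On [2, 3], s(x) = -4 + 65/4·(x - 2) + 0·(x - 2)² - 13/4·(x - 2)³.
With (x - 2) = 2/3: s(8/3) = 317/54.

5.8704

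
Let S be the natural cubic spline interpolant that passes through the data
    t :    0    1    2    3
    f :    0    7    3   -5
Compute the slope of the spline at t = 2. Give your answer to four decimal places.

With σ_i denoting the second derivative at x_i, h_i = 1, 1, 1, and Δ_i = (y_(i+1) − y_i)/h_i = 7, -4, -8:
  1·σ_0 + 4·σ_1 + 1·σ_2 = 6(Δ_1 - Δ_0) = -66
  1·σ_1 + 4·σ_2 + 1·σ_3 = 6(Δ_2 - Δ_1) = -24
Natural end conditions: σ_0 = σ_3 = 0.
Forward elimination and back-substitution give σ_0 = 0, σ_1 = -16, σ_2 = -2, σ_3 = 0.
On [2, 3], S'(t) = b_2 + 2c_2·(t - 2) + 3d_2·(t - 2)² with b_2 = Δ_2 - h_2(2σ_2 + σ_3)/6 = -22/3, c_2 = σ_2/2 = -1, d_2 = (σ_3 - σ_2)/(6h_2) = 1/3. So S'(2) = -22/3.

-7.3333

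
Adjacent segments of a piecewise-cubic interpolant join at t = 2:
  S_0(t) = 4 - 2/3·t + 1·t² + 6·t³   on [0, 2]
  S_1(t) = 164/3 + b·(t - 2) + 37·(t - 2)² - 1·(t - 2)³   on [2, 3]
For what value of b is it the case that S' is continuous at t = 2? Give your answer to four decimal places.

75.3333

S_0'(t) = -2/3 + 2·t + 18·t², so S_0'(2) = 226/3. On the right, S_1'(2) = b, so b = 226/3.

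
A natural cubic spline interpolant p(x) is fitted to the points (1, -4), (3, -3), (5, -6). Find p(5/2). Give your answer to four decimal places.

Put σ_i = p'' at the i-th knot. Here h = (2, 2) and Δ = (1/2, -3/2), so the interior equations h_(i-1)·σ_(i-1) + 2(h_(i-1)+h_i)·σ_i + h_i·σ_(i+1) = 6(Δ_i − Δ_(i-1)) read
  2·σ_0 + 8·σ_1 + 2·σ_2 = 6(Δ_1 - Δ_0) = -12
Natural end conditions: σ_0 = σ_2 = 0.
Hence σ_0 = 0, σ_1 = -3/2, σ_2 = 0.
On [1, 3], p(x) = -4 + 1·(x - 1) + 0·(x - 1)² - 1/8·(x - 1)³.
With (x - 1) = 3/2: p(5/2) = -187/64.

-2.9219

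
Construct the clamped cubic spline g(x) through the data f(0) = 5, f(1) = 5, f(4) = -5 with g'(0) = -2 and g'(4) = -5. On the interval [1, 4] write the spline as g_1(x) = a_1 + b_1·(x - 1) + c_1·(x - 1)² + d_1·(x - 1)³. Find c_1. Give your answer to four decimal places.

Let m_i = g''(x_i). Step sizes h_i = 1, 3; slopes of the chords Δ_i = (y_(i+1) - y_i)/h_i = 0, -10/3.
  1·m_0 + 8·m_1 + 3·m_2 = 6(Δ_1 - Δ_0) = -20
Clamped end conditions give two more equations: 2h_0·m_0 + h_0·m_1 = 6(Δ_0 - g'(0)) = 12 and h_1·m_1 + 2h_1·m_2 = 6(g'(4) - Δ_1) = -10.
Solving: m_0 = 31/4, m_1 = -7/2, m_2 = 1/12.
On [1, 4], with g_1(x) = a_1 + b_1·(x - 1) + c_1·(x - 1)² + d_1·(x - 1)³: c_1 = m_1/2 = -7/4, d_1 = (m_2 - m_1)/(6h_1) = 43/216, b_1 = Δ_1 - h_1(2m_1 + m_2)/6 = 1/8.

-1.7500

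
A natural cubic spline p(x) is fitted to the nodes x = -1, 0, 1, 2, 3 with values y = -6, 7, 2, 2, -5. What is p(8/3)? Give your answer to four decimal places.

Let m_i = p''(x_i). Step sizes h_i = 1, 1, 1, 1; slopes of the chords Δ_i = (y_(i+1) - y_i)/h_i = 13, -5, 0, -7.
  1·m_0 + 4·m_1 + 1·m_2 = 6(Δ_1 - Δ_0) = -108
  1·m_1 + 4·m_2 + 1·m_3 = 6(Δ_2 - Δ_1) = 30
  1·m_2 + 4·m_3 + 1·m_4 = 6(Δ_3 - Δ_2) = -42
Natural end conditions: m_0 = m_4 = 0.
Hence m_0 = 0, m_1 = -891/28, m_2 = 135/7, m_3 = -429/28, m_4 = 0.
On [2, 3], p(x) = 2 - 53/28·(x - 2) - 429/56·(x - 2)² + 143/56·(x - 2)³.
With (x - 2) = 2/3: p(8/3) = -361/189.

-1.9101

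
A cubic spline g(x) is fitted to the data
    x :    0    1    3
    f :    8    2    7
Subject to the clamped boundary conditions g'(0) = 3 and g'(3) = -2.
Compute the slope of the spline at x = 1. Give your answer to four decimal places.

Let M_i = g''(x_i). Step sizes h_i = 1, 2; slopes of the chords Δ_i = (y_(i+1) - y_i)/h_i = -6, 5/2.
  1·M_0 + 6·M_1 + 2·M_2 = 6(Δ_1 - Δ_0) = 51
Clamped end conditions give two more equations: 2h_0·M_0 + h_0·M_1 = 6(Δ_0 - g'(0)) = -54 and h_1·M_1 + 2h_1·M_2 = 6(g'(3) - Δ_1) = -27.
Forward elimination and back-substitution give M_0 = -223/6, M_1 = 61/3, M_2 = -203/12.
On [1, 3], g'(x) = b_1 + 2c_1·(x - 1) + 3d_1·(x - 1)² with b_1 = Δ_1 - h_1(2M_1 + M_2)/6 = -65/12, c_1 = M_1/2 = 61/6, d_1 = (M_2 - M_1)/(6h_1) = -149/48. So g'(1) = -65/12.

-5.4167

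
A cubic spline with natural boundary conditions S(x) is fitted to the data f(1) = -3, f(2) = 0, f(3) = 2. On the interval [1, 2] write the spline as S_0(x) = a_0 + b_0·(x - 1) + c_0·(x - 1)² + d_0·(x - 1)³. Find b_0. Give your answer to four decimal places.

Write m_i for S''(x_i). With h_i = 1, 1 and divided differences Δ_i = 3, 2, the continuity of S' gives the tridiagonal system
  1·m_0 + 4·m_1 + 1·m_2 = 6(Δ_1 - Δ_0) = -6
Natural end conditions: m_0 = m_2 = 0.
Solving the tridiagonal system: m_0 = 0, m_1 = -3/2, m_2 = 0.
On [1, 2], with S_0(x) = a_0 + b_0·(x - 1) + c_0·(x - 1)² + d_0·(x - 1)³: c_0 = m_0/2 = 0, d_0 = (m_1 - m_0)/(6h_0) = -1/4, b_0 = Δ_0 - h_0(2m_0 + m_1)/6 = 13/4.

3.2500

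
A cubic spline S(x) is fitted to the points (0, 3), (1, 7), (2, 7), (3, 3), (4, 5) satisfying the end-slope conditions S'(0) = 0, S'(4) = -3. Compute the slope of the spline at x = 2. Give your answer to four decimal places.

-4.0714

Let m_i = S''(x_i). Step sizes h_i = 1, 1, 1, 1; slopes of the chords Δ_i = (y_(i+1) - y_i)/h_i = 4, 0, -4, 2.
  1·m_0 + 4·m_1 + 1·m_2 = 6(Δ_1 - Δ_0) = -24
  1·m_1 + 4·m_2 + 1·m_3 = 6(Δ_2 - Δ_1) = -24
  1·m_2 + 4·m_3 + 1·m_4 = 6(Δ_3 - Δ_2) = 36
Clamped end conditions give two more equations: 2h_0·m_0 + h_0·m_1 = 6(Δ_0 - S'(0)) = 24 and h_3·m_3 + 2h_3·m_4 = 6(S'(4) - Δ_3) = -30.
Solving the tridiagonal system: m_0 = 447/28, m_1 = -111/14, m_2 = -33/4, m_3 = 237/14, m_4 = -657/28.
On [2, 3], S'(x) = b_2 + 2c_2·(x - 2) + 3d_2·(x - 2)² with b_2 = Δ_2 - h_2(2m_2 + m_3)/6 = -57/14, c_2 = m_2/2 = -33/8, d_2 = (m_3 - m_2)/(6h_2) = 235/56. So S'(2) = -57/14.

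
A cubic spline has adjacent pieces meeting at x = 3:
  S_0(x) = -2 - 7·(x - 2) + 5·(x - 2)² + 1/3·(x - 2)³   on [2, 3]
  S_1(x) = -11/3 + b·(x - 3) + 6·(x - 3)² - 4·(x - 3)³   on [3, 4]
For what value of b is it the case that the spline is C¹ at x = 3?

4

S_0'(x) = -7 + 10·(x - 2) + 1·(x - 2)², so S_0'(3) = 4. On the right, S_1'(3) = b, so b = 4.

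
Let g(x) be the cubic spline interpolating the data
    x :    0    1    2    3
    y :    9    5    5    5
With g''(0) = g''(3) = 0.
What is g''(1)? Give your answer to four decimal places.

6.4000

Put M_i = g'' at the i-th knot. Here h = (1, 1, 1) and Δ = (-4, 0, 0), so the interior equations h_(i-1)·M_(i-1) + 2(h_(i-1)+h_i)·M_i + h_i·M_(i+1) = 6(Δ_i − Δ_(i-1)) read
  1·M_0 + 4·M_1 + 1·M_2 = 6(Δ_1 - Δ_0) = 24
  1·M_1 + 4·M_2 + 1·M_3 = 6(Δ_2 - Δ_1) = 0
Natural end conditions: M_0 = M_3 = 0.
Solving the tridiagonal system: M_0 = 0, M_1 = 32/5, M_2 = -8/5, M_3 = 0.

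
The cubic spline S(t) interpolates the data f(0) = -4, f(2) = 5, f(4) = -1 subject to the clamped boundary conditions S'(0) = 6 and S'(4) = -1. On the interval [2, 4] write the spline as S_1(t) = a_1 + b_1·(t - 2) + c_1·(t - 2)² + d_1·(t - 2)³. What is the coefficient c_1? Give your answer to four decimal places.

Write M_i for S''(x_i). With h_i = 2, 2 and divided differences Δ_i = 9/2, -3, the continuity of S' gives the tridiagonal system
  2·M_0 + 8·M_1 + 2·M_2 = 6(Δ_1 - Δ_0) = -45
Clamped end conditions give two more equations: 2h_0·M_0 + h_0·M_1 = 6(Δ_0 - S'(0)) = -9 and h_1·M_1 + 2h_1·M_2 = 6(S'(4) - Δ_1) = 12.
Solving the tridiagonal system: M_0 = 13/8, M_1 = -31/4, M_2 = 55/8.
On [2, 4], with S_1(t) = a_1 + b_1·(t - 2) + c_1·(t - 2)² + d_1·(t - 2)³: c_1 = M_1/2 = -31/8, d_1 = (M_2 - M_1)/(6h_1) = 39/32, b_1 = Δ_1 - h_1(2M_1 + M_2)/6 = -1/8.

-3.8750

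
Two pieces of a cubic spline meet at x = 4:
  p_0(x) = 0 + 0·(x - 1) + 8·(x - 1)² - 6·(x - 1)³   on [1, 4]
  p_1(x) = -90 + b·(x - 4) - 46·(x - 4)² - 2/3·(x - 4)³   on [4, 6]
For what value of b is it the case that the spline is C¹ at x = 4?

-114

p_0'(x) = 0 + 16·(x - 1) - 18·(x - 1)², so p_0'(4) = -114. On the right, p_1'(4) = b, so b = -114.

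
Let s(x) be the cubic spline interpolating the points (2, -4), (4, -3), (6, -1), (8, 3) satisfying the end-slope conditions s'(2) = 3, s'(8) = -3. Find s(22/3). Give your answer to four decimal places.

Put M_i = s'' at the i-th knot. Here h = (2, 2, 2) and Δ = (1/2, 1, 2), so the interior equations h_(i-1)·M_(i-1) + 2(h_(i-1)+h_i)·M_i + h_i·M_(i+1) = 6(Δ_i − Δ_(i-1)) read
  2·M_0 + 8·M_1 + 2·M_2 = 6(Δ_1 - Δ_0) = 3
  2·M_1 + 8·M_2 + 2·M_3 = 6(Δ_2 - Δ_1) = 6
Clamped end conditions give two more equations: 2h_0·M_0 + h_0·M_1 = 6(Δ_0 - s'(2)) = -15 and h_2·M_2 + 2h_2·M_3 = 6(s'(8) - Δ_2) = -30.
Hence M_0 = -41/10, M_1 = 7/10, M_2 = 14/5, M_3 = -89/10.
On [6, 8], s(x) = -1 + 31/10·(x - 6) + 7/5·(x - 6)² - 39/40·(x - 6)³.
With (x - 6) = 4/3: s(22/3) = 149/45.

3.3111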